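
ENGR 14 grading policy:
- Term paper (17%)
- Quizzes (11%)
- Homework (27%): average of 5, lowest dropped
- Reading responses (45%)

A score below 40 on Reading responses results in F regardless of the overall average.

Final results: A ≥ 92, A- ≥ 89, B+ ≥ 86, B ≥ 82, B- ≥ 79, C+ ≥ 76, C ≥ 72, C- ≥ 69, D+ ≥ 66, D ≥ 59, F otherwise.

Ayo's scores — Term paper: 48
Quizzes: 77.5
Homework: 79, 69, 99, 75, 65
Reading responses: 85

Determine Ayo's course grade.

C+

Homework: drop 65 → average of remaining 4 = 322/4 = 80.5
Reading responses score 85 ≥ 40: minimum met.
Weighted total:
  Term paper 48 × 0.17 = 8.16
  Quizzes 77.5 × 0.11 = 8.525
  Homework 80.5 × 0.27 = 21.735
  Reading responses 85 × 0.45 = 38.25
Sum = 76.67
76.67 is ≥ 76 and < 79 → C+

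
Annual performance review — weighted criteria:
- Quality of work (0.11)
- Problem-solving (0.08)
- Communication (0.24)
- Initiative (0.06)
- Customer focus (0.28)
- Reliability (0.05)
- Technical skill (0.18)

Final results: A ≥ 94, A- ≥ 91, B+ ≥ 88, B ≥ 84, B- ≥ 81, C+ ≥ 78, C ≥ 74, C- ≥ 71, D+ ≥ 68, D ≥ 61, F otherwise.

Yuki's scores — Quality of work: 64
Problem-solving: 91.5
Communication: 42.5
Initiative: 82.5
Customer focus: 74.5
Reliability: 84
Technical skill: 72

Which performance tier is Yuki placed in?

Weighted total:
  Quality of work 64 × 0.11 = 7.04
  Problem-solving 91.5 × 0.08 = 7.32
  Communication 42.5 × 0.24 = 10.2
  Initiative 82.5 × 0.06 = 4.95
  Customer focus 74.5 × 0.28 = 20.86
  Reliability 84 × 0.05 = 4.2
  Technical skill 72 × 0.18 = 12.96
Sum = 67.53
67.53 is ≥ 61 and < 68 → D

D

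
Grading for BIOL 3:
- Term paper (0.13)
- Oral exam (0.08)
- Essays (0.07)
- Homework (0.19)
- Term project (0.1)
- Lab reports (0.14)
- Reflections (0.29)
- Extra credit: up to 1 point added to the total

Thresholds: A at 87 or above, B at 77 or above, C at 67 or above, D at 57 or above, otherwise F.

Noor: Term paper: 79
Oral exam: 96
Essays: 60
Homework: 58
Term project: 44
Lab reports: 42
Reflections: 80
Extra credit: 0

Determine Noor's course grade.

Weighted total:
  Term paper 79 × 0.13 = 10.27
  Oral exam 96 × 0.08 = 7.68
  Essays 60 × 0.07 = 4.2
  Homework 58 × 0.19 = 11.02
  Term project 44 × 0.1 = 4.4
  Lab reports 42 × 0.14 = 5.88
  Reflections 80 × 0.29 = 23.2
Sum = 66.65
Extra credit: 66.65 + 0 = 66.65
66.65 is ≥ 57 and < 67 → D

D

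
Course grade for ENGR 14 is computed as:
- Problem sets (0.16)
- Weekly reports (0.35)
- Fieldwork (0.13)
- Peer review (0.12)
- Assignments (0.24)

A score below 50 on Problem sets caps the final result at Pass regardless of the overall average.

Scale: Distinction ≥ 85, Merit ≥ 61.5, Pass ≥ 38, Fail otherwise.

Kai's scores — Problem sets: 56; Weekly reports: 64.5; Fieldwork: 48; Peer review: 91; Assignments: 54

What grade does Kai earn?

Merit

Problem sets score 56 ≥ 50: minimum met.
Weighted total:
  Problem sets 56 × 0.16 = 8.96
  Weekly reports 64.5 × 0.35 = 22.575
  Fieldwork 48 × 0.13 = 6.24
  Peer review 91 × 0.12 = 10.92
  Assignments 54 × 0.24 = 12.96
Sum = 61.655
61.655 is ≥ 61.5 and < 85 → Merit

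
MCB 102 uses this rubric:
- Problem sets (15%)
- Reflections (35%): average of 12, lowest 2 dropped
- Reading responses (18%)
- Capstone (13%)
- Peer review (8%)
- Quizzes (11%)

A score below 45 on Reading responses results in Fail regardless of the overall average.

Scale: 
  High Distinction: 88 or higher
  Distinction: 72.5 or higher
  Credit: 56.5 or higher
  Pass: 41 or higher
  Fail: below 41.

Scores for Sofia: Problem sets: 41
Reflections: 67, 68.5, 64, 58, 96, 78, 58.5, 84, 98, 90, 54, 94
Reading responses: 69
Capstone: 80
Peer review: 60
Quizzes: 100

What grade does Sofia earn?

Distinction

Reflections: drop 54, 58 → average of remaining 10 = 798/10 = 79.8
Reading responses score 69 ≥ 45: minimum met.
Weighted total:
  Problem sets 41 × 0.15 = 6.15
  Reflections 79.8 × 0.35 = 27.93
  Reading responses 69 × 0.18 = 12.42
  Capstone 80 × 0.13 = 10.4
  Peer review 60 × 0.08 = 4.8
  Quizzes 100 × 0.11 = 11
Sum = 72.7
72.7 is ≥ 72.5 and < 88 → Distinction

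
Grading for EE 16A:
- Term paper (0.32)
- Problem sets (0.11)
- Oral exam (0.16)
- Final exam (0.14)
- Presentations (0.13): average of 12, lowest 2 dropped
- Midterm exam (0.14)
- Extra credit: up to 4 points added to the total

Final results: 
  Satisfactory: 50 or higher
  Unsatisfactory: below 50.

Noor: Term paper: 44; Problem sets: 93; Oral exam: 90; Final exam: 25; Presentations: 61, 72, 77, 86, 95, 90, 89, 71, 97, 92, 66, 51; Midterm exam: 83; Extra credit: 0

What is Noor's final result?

Satisfactory

Presentations: drop 51, 61 → average of remaining 10 = 835/10 = 83.5
Weighted total:
  Term paper 44 × 0.32 = 14.08
  Problem sets 93 × 0.11 = 10.23
  Oral exam 90 × 0.16 = 14.4
  Final exam 25 × 0.14 = 3.5
  Presentations 83.5 × 0.13 = 10.855
  Midterm exam 83 × 0.14 = 11.62
Sum = 64.685
Extra credit: 64.685 + 0 = 64.685
64.685 ≥ 50 → Satisfactory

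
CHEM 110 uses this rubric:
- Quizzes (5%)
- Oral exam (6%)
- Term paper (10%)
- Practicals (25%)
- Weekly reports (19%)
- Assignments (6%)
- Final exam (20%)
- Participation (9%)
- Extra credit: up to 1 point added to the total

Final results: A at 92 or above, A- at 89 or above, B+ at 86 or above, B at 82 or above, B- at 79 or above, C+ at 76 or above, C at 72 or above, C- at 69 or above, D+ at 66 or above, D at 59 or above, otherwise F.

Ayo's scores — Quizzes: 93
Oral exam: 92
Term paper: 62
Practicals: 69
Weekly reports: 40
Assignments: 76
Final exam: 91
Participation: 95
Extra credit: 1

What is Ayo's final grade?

C

Weighted total:
  Quizzes 93 × 0.05 = 4.65
  Oral exam 92 × 0.06 = 5.52
  Term paper 62 × 0.1 = 6.2
  Practicals 69 × 0.25 = 17.25
  Weekly reports 40 × 0.19 = 7.6
  Assignments 76 × 0.06 = 4.56
  Final exam 91 × 0.2 = 18.2
  Participation 95 × 0.09 = 8.55
Sum = 72.53
Extra credit: 72.53 + 1 = 73.53
73.53 is ≥ 72 and < 76 → C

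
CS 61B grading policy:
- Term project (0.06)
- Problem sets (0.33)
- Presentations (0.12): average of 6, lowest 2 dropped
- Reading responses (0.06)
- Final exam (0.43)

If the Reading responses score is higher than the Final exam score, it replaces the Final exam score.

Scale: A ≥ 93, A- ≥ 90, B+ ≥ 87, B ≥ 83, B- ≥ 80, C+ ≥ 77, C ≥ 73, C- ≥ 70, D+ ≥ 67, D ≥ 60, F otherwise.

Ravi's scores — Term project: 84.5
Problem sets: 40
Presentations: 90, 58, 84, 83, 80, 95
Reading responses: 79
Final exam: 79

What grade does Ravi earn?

D+

Presentations: drop 58, 80 → average of remaining 4 = 352/4 = 88
Reading responses (79) ≤ Final exam (79), so Final exam stays at 79.
Weighted total:
  Term project 84.5 × 0.06 = 5.07
  Problem sets 40 × 0.33 = 13.2
  Presentations 88 × 0.12 = 10.56
  Reading responses 79 × 0.06 = 4.74
  Final exam 79 × 0.43 = 33.97
Sum = 67.54
67.54 is ≥ 67 and < 70 → D+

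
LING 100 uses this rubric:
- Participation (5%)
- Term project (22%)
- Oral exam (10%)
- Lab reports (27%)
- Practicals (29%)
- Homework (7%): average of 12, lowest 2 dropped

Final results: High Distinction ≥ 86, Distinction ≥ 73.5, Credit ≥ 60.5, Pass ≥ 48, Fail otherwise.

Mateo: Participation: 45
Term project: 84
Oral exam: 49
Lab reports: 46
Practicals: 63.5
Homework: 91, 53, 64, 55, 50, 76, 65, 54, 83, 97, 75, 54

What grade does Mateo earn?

Credit

Homework: drop 50, 53 → average of remaining 10 = 714/10 = 71.4
Weighted total:
  Participation 45 × 0.05 = 2.25
  Term project 84 × 0.22 = 18.48
  Oral exam 49 × 0.1 = 4.9
  Lab reports 46 × 0.27 = 12.42
  Practicals 63.5 × 0.29 = 18.415
  Homework 71.4 × 0.07 = 4.998
Sum = 61.463
61.463 is ≥ 60.5 and < 73.5 → Credit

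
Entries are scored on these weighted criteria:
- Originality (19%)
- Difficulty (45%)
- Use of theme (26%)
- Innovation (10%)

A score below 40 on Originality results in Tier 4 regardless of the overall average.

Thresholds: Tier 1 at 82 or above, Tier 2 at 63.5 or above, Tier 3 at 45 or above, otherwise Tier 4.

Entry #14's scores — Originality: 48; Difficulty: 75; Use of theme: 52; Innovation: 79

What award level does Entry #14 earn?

Originality score 48 ≥ 40: minimum met.
Weighted total:
  Originality 48 × 0.19 = 9.12
  Difficulty 75 × 0.45 = 33.75
  Use of theme 52 × 0.26 = 13.52
  Innovation 79 × 0.1 = 7.9
Sum = 64.29
64.29 is ≥ 63.5 and < 82 → Tier 2

Tier 2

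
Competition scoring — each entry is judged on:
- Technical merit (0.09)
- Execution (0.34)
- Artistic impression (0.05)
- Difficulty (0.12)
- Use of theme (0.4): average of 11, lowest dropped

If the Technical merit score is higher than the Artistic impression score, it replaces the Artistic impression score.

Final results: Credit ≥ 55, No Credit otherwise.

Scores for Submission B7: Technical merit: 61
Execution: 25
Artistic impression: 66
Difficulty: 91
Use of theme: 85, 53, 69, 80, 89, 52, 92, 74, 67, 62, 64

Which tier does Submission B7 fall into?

Credit

Use of theme: drop 52 → average of remaining 10 = 735/10 = 73.5
Technical merit (61) ≤ Artistic impression (66), so Artistic impression stays at 66.
Weighted total:
  Technical merit 61 × 0.09 = 5.49
  Execution 25 × 0.34 = 8.5
  Artistic impression 66 × 0.05 = 3.3
  Difficulty 91 × 0.12 = 10.92
  Use of theme 73.5 × 0.4 = 29.4
Sum = 57.61
57.61 ≥ 55 → Credit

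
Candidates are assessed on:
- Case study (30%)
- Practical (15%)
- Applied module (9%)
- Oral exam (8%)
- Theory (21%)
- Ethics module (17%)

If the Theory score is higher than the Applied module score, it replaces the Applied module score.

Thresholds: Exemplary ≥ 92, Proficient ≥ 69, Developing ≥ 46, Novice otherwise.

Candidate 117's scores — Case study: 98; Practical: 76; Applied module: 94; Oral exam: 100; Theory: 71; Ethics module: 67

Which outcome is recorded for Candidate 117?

Theory (71) ≤ Applied module (94), so Applied module stays at 94.
Weighted total:
  Case study 98 × 0.3 = 29.4
  Practical 76 × 0.15 = 11.4
  Applied module 94 × 0.09 = 8.46
  Oral exam 100 × 0.08 = 8
  Theory 71 × 0.21 = 14.91
  Ethics module 67 × 0.17 = 11.39
Sum = 83.56
83.56 is ≥ 69 and < 92 → Proficient

Proficient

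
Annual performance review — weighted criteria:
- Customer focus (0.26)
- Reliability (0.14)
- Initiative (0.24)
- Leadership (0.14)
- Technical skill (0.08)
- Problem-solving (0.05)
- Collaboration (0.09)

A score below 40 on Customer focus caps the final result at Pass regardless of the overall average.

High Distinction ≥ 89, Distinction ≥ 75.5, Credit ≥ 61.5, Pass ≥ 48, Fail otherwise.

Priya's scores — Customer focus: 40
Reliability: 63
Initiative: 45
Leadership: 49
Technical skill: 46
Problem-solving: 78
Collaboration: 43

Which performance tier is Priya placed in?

Pass

Customer focus score 40 ≥ 40: minimum met.
Weighted total:
  Customer focus 40 × 0.26 = 10.4
  Reliability 63 × 0.14 = 8.82
  Initiative 45 × 0.24 = 10.8
  Leadership 49 × 0.14 = 6.86
  Technical skill 46 × 0.08 = 3.68
  Problem-solving 78 × 0.05 = 3.9
  Collaboration 43 × 0.09 = 3.87
Sum = 48.33
48.33 is ≥ 48 and < 61.5 → Pass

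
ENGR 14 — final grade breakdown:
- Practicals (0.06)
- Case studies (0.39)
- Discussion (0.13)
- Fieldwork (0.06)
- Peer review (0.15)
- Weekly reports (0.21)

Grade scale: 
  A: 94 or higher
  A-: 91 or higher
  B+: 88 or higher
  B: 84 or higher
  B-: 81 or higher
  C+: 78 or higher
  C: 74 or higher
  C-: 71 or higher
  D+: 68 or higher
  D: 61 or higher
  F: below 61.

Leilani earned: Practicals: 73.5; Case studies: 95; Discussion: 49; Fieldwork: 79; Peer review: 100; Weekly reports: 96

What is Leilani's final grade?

B

Weighted total:
  Practicals 73.5 × 0.06 = 4.41
  Case studies 95 × 0.39 = 37.05
  Discussion 49 × 0.13 = 6.37
  Fieldwork 79 × 0.06 = 4.74
  Peer review 100 × 0.15 = 15
  Weekly reports 96 × 0.21 = 20.16
Sum = 87.73
87.73 is ≥ 84 and < 88 → B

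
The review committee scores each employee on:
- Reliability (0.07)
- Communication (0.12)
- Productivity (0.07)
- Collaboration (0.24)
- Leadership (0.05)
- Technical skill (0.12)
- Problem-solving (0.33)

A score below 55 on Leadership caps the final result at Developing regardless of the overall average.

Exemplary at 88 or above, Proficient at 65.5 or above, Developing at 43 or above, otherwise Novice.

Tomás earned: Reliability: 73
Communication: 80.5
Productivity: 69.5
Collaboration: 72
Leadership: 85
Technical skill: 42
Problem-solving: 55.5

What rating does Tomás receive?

Leadership score 85 ≥ 55: minimum met.
Weighted total:
  Reliability 73 × 0.07 = 5.11
  Communication 80.5 × 0.12 = 9.66
  Productivity 69.5 × 0.07 = 4.865
  Collaboration 72 × 0.24 = 17.28
  Leadership 85 × 0.05 = 4.25
  Technical skill 42 × 0.12 = 5.04
  Problem-solving 55.5 × 0.33 = 18.315
Sum = 64.52
64.52 is ≥ 43 and < 65.5 → Developing

Developing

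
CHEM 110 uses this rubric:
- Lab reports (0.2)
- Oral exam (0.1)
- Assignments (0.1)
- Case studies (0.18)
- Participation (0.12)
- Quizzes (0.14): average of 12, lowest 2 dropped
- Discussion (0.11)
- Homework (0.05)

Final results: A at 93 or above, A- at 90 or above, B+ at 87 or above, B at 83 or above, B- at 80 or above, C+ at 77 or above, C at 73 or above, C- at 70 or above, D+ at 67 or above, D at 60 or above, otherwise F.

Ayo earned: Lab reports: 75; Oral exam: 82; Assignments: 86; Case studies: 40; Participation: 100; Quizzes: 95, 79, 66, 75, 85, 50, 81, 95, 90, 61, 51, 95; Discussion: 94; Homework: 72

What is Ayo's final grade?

Quizzes: drop 50, 51 → average of remaining 10 = 822/10 = 82.2
Weighted total:
  Lab reports 75 × 0.2 = 15
  Oral exam 82 × 0.1 = 8.2
  Assignments 86 × 0.1 = 8.6
  Case studies 40 × 0.18 = 7.2
  Participation 100 × 0.12 = 12
  Quizzes 82.2 × 0.14 = 11.508
  Discussion 94 × 0.11 = 10.34
  Homework 72 × 0.05 = 3.6
Sum = 76.448
76.448 is ≥ 73 and < 77 → C

C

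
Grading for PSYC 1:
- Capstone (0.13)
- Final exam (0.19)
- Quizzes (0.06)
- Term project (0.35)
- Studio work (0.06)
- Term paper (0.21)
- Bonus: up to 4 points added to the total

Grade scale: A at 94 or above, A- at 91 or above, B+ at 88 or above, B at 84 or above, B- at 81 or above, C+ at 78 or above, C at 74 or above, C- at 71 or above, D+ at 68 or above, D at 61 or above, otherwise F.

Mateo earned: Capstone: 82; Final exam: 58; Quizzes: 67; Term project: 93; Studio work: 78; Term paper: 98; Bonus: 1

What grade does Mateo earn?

Weighted total:
  Capstone 82 × 0.13 = 10.66
  Final exam 58 × 0.19 = 11.02
  Quizzes 67 × 0.06 = 4.02
  Term project 93 × 0.35 = 32.55
  Studio work 78 × 0.06 = 4.68
  Term paper 98 × 0.21 = 20.58
Sum = 83.51
Bonus: 83.51 + 1 = 84.51
84.51 is ≥ 84 and < 88 → B

B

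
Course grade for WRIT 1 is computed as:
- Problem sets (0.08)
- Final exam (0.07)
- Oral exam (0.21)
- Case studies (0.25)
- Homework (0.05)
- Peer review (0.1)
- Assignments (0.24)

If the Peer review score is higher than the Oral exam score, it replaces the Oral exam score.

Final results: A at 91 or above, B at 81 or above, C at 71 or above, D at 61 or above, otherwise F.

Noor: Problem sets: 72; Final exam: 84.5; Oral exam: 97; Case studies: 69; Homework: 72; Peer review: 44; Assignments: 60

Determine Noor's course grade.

C

Peer review (44) ≤ Oral exam (97), so Oral exam stays at 97.
Weighted total:
  Problem sets 72 × 0.08 = 5.76
  Final exam 84.5 × 0.07 = 5.915
  Oral exam 97 × 0.21 = 20.37
  Case studies 69 × 0.25 = 17.25
  Homework 72 × 0.05 = 3.6
  Peer review 44 × 0.1 = 4.4
  Assignments 60 × 0.24 = 14.4
Sum = 71.695
71.695 is ≥ 71 and < 81 → C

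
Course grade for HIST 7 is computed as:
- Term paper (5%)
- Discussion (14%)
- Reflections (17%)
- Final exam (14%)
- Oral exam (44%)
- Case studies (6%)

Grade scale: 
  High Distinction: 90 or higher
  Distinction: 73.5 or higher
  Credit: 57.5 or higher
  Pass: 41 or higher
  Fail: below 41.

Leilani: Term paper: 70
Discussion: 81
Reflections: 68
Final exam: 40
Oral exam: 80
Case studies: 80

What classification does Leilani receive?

Credit

Weighted total:
  Term paper 70 × 0.05 = 3.5
  Discussion 81 × 0.14 = 11.34
  Reflections 68 × 0.17 = 11.56
  Final exam 40 × 0.14 = 5.6
  Oral exam 80 × 0.44 = 35.2
  Case studies 80 × 0.06 = 4.8
Sum = 72
72 is ≥ 57.5 and < 73.5 → Credit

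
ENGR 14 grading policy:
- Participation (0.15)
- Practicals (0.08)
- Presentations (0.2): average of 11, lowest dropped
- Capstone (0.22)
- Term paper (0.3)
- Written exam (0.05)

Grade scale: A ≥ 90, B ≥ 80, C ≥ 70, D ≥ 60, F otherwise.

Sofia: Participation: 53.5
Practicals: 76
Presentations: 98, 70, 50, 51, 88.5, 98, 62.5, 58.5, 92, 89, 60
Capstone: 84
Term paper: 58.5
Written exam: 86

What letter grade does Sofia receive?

D

Presentations: drop 50 → average of remaining 10 = 767.5/10 = 76.75
Weighted total:
  Participation 53.5 × 0.15 = 8.025
  Practicals 76 × 0.08 = 6.08
  Presentations 76.75 × 0.2 = 15.35
  Capstone 84 × 0.22 = 18.48
  Term paper 58.5 × 0.3 = 17.55
  Written exam 86 × 0.05 = 4.3
Sum = 69.785
69.785 is ≥ 60 and < 70 → D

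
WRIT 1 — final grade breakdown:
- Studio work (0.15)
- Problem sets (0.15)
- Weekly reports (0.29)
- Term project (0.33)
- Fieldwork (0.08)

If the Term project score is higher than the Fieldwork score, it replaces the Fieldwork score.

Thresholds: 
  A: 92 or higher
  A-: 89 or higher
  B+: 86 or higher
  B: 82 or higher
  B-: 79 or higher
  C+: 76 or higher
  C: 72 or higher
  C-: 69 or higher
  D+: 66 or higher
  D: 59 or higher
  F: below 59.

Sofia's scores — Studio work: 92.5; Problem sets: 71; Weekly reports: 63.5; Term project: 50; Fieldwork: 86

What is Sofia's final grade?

Term project (50) ≤ Fieldwork (86), so Fieldwork stays at 86.
Weighted total:
  Studio work 92.5 × 0.15 = 13.875
  Problem sets 71 × 0.15 = 10.65
  Weekly reports 63.5 × 0.29 = 18.415
  Term project 50 × 0.33 = 16.5
  Fieldwork 86 × 0.08 = 6.88
Sum = 66.32
66.32 is ≥ 66 and < 69 → D+

D+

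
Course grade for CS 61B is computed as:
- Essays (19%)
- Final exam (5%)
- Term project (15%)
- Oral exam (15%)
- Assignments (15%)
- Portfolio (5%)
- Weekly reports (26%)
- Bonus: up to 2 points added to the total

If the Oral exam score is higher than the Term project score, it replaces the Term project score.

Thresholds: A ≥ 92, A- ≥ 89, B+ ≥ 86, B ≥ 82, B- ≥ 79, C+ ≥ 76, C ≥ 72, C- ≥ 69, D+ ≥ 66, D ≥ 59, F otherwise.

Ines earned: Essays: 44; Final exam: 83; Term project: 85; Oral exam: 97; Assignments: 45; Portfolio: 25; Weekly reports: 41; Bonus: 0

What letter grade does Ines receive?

Oral exam (97) > Term project (85), so Term project counts as 97.
Weighted total:
  Essays 44 × 0.19 = 8.36
  Final exam 83 × 0.05 = 4.15
  Term project 97 × 0.15 = 14.55
  Oral exam 97 × 0.15 = 14.55
  Assignments 45 × 0.15 = 6.75
  Portfolio 25 × 0.05 = 1.25
  Weekly reports 41 × 0.26 = 10.66
Sum = 60.27
Bonus: 60.27 + 0 = 60.27
60.27 is ≥ 59 and < 66 → D

D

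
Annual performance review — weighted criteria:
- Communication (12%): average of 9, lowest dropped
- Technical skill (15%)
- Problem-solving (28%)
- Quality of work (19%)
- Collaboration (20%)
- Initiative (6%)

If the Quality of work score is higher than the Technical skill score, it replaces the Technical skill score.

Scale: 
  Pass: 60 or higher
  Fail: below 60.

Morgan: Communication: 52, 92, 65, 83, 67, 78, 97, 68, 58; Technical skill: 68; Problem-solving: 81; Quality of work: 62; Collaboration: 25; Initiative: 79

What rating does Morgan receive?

Communication: drop 52 → average of remaining 8 = 608/8 = 76
Quality of work (62) ≤ Technical skill (68), so Technical skill stays at 68.
Weighted total:
  Communication 76 × 0.12 = 9.12
  Technical skill 68 × 0.15 = 10.2
  Problem-solving 81 × 0.28 = 22.68
  Quality of work 62 × 0.19 = 11.78
  Collaboration 25 × 0.2 = 5
  Initiative 79 × 0.06 = 4.74
Sum = 63.52
63.52 ≥ 60 → Pass

Pass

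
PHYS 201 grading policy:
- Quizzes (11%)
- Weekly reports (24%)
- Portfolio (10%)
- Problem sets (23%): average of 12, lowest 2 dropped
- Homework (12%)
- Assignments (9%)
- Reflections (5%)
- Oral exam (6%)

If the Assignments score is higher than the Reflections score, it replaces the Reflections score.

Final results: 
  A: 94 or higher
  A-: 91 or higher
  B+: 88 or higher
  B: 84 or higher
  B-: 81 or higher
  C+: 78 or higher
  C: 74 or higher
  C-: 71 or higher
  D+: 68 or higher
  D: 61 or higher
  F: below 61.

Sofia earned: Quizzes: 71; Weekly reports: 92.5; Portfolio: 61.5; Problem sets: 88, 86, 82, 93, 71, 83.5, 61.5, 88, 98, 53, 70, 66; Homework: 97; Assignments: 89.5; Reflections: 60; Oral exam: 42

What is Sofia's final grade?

B-

Problem sets: drop 53, 61.5 → average of remaining 10 = 825.5/10 = 82.55
Assignments (89.5) > Reflections (60), so Reflections counts as 89.5.
Weighted total:
  Quizzes 71 × 0.11 = 7.81
  Weekly reports 92.5 × 0.24 = 22.2
  Portfolio 61.5 × 0.1 = 6.15
  Problem sets 82.55 × 0.23 = 18.9865
  Homework 97 × 0.12 = 11.64
  Assignments 89.5 × 0.09 = 8.055
  Reflections 89.5 × 0.05 = 4.475
  Oral exam 42 × 0.06 = 2.52
Sum = 81.8365
81.8365 is ≥ 81 and < 84 → B-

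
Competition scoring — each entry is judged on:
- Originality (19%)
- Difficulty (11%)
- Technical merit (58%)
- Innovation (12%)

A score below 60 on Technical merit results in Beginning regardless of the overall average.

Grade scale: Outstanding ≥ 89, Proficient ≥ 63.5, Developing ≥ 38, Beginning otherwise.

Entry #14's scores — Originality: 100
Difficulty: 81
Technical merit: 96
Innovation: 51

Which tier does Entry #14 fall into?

Outstanding

Technical merit score 96 ≥ 60: minimum met.
Weighted total:
  Originality 100 × 0.19 = 19
  Difficulty 81 × 0.11 = 8.91
  Technical merit 96 × 0.58 = 55.68
  Innovation 51 × 0.12 = 6.12
Sum = 89.71
89.71 ≥ 89 → Outstanding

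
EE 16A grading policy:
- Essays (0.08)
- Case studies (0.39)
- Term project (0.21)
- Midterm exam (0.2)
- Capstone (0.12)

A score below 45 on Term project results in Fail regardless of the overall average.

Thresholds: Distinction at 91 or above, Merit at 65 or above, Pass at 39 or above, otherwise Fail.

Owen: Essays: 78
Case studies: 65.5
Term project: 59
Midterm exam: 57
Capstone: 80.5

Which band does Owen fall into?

Merit

Term project score 59 ≥ 45: minimum met.
Weighted total:
  Essays 78 × 0.08 = 6.24
  Case studies 65.5 × 0.39 = 25.545
  Term project 59 × 0.21 = 12.39
  Midterm exam 57 × 0.2 = 11.4
  Capstone 80.5 × 0.12 = 9.66
Sum = 65.235
65.235 is ≥ 65 and < 91 → Merit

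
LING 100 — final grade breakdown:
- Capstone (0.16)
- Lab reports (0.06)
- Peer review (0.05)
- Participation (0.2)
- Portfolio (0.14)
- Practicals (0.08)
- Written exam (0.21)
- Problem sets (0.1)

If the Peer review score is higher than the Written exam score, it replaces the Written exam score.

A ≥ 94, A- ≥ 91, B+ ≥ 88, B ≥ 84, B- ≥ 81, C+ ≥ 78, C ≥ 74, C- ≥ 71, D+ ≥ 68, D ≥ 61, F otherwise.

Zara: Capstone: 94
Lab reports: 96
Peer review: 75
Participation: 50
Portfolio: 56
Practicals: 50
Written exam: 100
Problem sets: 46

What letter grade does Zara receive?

C-

Peer review (75) ≤ Written exam (100), so Written exam stays at 100.
Weighted total:
  Capstone 94 × 0.16 = 15.04
  Lab reports 96 × 0.06 = 5.76
  Peer review 75 × 0.05 = 3.75
  Participation 50 × 0.2 = 10
  Portfolio 56 × 0.14 = 7.84
  Practicals 50 × 0.08 = 4
  Written exam 100 × 0.21 = 21
  Problem sets 46 × 0.1 = 4.6
Sum = 71.99
71.99 is ≥ 71 and < 74 → C-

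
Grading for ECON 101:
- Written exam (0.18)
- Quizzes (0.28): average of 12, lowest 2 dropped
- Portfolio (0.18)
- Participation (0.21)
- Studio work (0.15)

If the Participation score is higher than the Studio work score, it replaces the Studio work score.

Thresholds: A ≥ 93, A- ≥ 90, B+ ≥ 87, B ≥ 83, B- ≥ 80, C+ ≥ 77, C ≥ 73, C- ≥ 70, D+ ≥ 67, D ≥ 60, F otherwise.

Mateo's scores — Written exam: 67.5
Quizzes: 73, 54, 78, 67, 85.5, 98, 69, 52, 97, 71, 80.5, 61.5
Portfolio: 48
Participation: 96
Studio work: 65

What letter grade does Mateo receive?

Quizzes: drop 52, 54 → average of remaining 10 = 780.5/10 = 78.05
Participation (96) > Studio work (65), so Studio work counts as 96.
Weighted total:
  Written exam 67.5 × 0.18 = 12.15
  Quizzes 78.05 × 0.28 = 21.854
  Portfolio 48 × 0.18 = 8.64
  Participation 96 × 0.21 = 20.16
  Studio work 96 × 0.15 = 14.4
Sum = 77.204
77.204 is ≥ 77 and < 80 → C+

C+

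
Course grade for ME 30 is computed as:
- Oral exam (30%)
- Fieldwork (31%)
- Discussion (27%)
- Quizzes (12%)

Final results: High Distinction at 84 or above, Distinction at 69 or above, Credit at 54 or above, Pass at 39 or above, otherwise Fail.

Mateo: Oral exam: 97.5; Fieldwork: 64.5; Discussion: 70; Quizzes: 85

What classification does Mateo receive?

Weighted total:
  Oral exam 97.5 × 0.3 = 29.25
  Fieldwork 64.5 × 0.31 = 19.995
  Discussion 70 × 0.27 = 18.9
  Quizzes 85 × 0.12 = 10.2
Sum = 78.345
78.345 is ≥ 69 and < 84 → Distinction

Distinction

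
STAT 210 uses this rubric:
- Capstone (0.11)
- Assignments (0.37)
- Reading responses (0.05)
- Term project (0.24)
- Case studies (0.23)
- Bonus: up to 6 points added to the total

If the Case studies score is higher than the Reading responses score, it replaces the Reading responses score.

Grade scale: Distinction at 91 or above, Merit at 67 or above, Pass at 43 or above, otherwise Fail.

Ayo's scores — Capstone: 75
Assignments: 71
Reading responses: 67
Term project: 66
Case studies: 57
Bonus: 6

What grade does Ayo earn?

Case studies (57) ≤ Reading responses (67), so Reading responses stays at 67.
Weighted total:
  Capstone 75 × 0.11 = 8.25
  Assignments 71 × 0.37 = 26.27
  Reading responses 67 × 0.05 = 3.35
  Term project 66 × 0.24 = 15.84
  Case studies 57 × 0.23 = 13.11
Sum = 66.82
Bonus: 66.82 + 6 = 72.82
72.82 is ≥ 67 and < 91 → Merit

Merit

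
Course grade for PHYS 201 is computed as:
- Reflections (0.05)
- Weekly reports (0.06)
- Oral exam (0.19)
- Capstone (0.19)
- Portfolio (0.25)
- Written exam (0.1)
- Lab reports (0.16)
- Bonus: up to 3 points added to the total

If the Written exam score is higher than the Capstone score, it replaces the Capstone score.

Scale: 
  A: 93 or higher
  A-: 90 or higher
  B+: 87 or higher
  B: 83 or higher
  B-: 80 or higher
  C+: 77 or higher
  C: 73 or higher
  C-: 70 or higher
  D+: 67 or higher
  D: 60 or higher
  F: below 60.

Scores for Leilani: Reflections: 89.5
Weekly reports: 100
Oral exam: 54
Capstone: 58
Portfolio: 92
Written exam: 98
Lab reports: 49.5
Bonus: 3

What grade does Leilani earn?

Written exam (98) > Capstone (58), so Capstone counts as 98.
Weighted total:
  Reflections 89.5 × 0.05 = 4.475
  Weekly reports 100 × 0.06 = 6
  Oral exam 54 × 0.19 = 10.26
  Capstone 98 × 0.19 = 18.62
  Portfolio 92 × 0.25 = 23
  Written exam 98 × 0.1 = 9.8
  Lab reports 49.5 × 0.16 = 7.92
Sum = 80.075
Bonus: 80.075 + 3 = 83.075
83.075 is ≥ 83 and < 87 → B

B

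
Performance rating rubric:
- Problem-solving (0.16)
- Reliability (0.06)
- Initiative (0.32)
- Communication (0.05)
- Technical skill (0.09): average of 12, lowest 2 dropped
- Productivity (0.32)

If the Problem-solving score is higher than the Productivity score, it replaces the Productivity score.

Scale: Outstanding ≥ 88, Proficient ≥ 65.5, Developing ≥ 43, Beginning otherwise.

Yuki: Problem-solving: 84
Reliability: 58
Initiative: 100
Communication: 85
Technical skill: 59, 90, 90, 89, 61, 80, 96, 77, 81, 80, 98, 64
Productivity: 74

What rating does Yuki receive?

Proficient

Technical skill: drop 59, 61 → average of remaining 10 = 845/10 = 84.5
Problem-solving (84) > Productivity (74), so Productivity counts as 84.
Weighted total:
  Problem-solving 84 × 0.16 = 13.44
  Reliability 58 × 0.06 = 3.48
  Initiative 100 × 0.32 = 32
  Communication 85 × 0.05 = 4.25
  Technical skill 84.5 × 0.09 = 7.605
  Productivity 84 × 0.32 = 26.88
Sum = 87.655
87.655 is ≥ 65.5 and < 88 → Proficient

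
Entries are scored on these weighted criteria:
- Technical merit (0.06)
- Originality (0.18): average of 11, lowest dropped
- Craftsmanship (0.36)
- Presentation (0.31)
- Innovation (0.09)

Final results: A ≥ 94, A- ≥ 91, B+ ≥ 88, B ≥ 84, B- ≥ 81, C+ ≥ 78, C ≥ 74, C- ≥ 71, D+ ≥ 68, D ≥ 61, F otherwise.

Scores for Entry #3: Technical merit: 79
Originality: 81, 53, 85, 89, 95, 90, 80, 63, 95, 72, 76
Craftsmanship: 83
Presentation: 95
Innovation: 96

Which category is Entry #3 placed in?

Originality: drop 53 → average of remaining 10 = 826/10 = 82.6
Weighted total:
  Technical merit 79 × 0.06 = 4.74
  Originality 82.6 × 0.18 = 14.868
  Craftsmanship 83 × 0.36 = 29.88
  Presentation 95 × 0.31 = 29.45
  Innovation 96 × 0.09 = 8.64
Sum = 87.578
87.578 is ≥ 84 and < 88 → B

B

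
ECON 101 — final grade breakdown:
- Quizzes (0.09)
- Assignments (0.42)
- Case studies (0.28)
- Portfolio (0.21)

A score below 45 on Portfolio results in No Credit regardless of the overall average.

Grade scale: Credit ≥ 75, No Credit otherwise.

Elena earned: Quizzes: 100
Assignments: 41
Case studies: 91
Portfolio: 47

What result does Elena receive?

No Credit

Portfolio score 47 ≥ 45: minimum met.
Weighted total:
  Quizzes 100 × 0.09 = 9
  Assignments 41 × 0.42 = 17.22
  Case studies 91 × 0.28 = 25.48
  Portfolio 47 × 0.21 = 9.87
Sum = 61.57
61.57 < 75 → No Credit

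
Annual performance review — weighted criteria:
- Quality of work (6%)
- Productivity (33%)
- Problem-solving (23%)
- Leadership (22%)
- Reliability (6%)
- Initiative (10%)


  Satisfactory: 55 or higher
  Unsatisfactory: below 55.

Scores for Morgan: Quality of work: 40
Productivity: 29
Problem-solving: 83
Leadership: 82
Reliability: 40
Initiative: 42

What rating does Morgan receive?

Satisfactory

Weighted total:
  Quality of work 40 × 0.06 = 2.4
  Productivity 29 × 0.33 = 9.57
  Problem-solving 83 × 0.23 = 19.09
  Leadership 82 × 0.22 = 18.04
  Reliability 40 × 0.06 = 2.4
  Initiative 42 × 0.1 = 4.2
Sum = 55.7
55.7 ≥ 55 → Satisfactory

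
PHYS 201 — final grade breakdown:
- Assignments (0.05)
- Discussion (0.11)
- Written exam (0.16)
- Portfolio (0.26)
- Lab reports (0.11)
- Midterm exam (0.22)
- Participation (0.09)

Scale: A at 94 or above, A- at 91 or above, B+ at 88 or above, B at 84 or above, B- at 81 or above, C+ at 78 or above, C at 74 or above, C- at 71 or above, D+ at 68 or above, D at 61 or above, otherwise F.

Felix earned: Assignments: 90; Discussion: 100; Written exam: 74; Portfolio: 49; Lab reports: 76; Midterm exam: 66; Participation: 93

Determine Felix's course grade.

Weighted total:
  Assignments 90 × 0.05 = 4.5
  Discussion 100 × 0.11 = 11
  Written exam 74 × 0.16 = 11.84
  Portfolio 49 × 0.26 = 12.74
  Lab reports 76 × 0.11 = 8.36
  Midterm exam 66 × 0.22 = 14.52
  Participation 93 × 0.09 = 8.37
Sum = 71.33
71.33 is ≥ 71 and < 74 → C-

C-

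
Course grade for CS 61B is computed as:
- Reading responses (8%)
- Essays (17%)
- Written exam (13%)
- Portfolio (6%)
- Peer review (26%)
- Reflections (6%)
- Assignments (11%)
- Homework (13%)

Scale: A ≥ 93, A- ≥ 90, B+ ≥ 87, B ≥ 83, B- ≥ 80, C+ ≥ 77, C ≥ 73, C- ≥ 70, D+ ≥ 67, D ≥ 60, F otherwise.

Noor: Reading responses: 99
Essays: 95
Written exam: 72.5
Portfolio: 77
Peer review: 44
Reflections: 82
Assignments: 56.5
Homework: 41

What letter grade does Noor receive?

Weighted total:
  Reading responses 99 × 0.08 = 7.92
  Essays 95 × 0.17 = 16.15
  Written exam 72.5 × 0.13 = 9.425
  Portfolio 77 × 0.06 = 4.62
  Peer review 44 × 0.26 = 11.44
  Reflections 82 × 0.06 = 4.92
  Assignments 56.5 × 0.11 = 6.215
  Homework 41 × 0.13 = 5.33
Sum = 66.02
66.02 is ≥ 60 and < 67 → D

D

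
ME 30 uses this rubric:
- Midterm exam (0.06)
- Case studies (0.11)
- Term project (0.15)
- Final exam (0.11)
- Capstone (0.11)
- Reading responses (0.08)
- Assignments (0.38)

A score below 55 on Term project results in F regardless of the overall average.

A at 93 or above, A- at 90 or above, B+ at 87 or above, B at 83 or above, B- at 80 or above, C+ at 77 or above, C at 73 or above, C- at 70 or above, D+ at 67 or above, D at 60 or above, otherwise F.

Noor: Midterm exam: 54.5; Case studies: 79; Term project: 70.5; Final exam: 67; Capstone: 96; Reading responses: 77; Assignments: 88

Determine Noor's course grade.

B-

Term project score 70.5 ≥ 55: minimum met.
Weighted total:
  Midterm exam 54.5 × 0.06 = 3.27
  Case studies 79 × 0.11 = 8.69
  Term project 70.5 × 0.15 = 10.575
  Final exam 67 × 0.11 = 7.37
  Capstone 96 × 0.11 = 10.56
  Reading responses 77 × 0.08 = 6.16
  Assignments 88 × 0.38 = 33.44
Sum = 80.065
80.065 is ≥ 80 and < 83 → B-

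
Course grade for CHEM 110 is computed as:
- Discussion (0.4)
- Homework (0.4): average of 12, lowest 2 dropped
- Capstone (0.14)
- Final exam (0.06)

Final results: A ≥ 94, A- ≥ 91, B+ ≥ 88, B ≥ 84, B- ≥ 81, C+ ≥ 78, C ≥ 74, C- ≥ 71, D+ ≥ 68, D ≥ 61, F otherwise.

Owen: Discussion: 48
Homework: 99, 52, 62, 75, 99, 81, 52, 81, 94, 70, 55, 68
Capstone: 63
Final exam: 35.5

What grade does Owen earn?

D

Homework: drop 52, 52 → average of remaining 10 = 784/10 = 78.4
Weighted total:
  Discussion 48 × 0.4 = 19.2
  Homework 78.4 × 0.4 = 31.36
  Capstone 63 × 0.14 = 8.82
  Final exam 35.5 × 0.06 = 2.13
Sum = 61.51
61.51 is ≥ 61 and < 68 → D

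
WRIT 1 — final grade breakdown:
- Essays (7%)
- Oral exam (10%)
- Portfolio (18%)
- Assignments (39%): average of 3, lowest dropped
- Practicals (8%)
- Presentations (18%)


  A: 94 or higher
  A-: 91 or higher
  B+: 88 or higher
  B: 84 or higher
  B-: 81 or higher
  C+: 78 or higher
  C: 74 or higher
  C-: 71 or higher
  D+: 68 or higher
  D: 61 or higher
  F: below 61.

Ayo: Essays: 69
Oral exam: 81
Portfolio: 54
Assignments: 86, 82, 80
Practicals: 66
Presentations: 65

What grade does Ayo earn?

C-

Assignments: drop 80 → average of remaining 2 = 168/2 = 84
Weighted total:
  Essays 69 × 0.07 = 4.83
  Oral exam 81 × 0.1 = 8.1
  Portfolio 54 × 0.18 = 9.72
  Assignments 84 × 0.39 = 32.76
  Practicals 66 × 0.08 = 5.28
  Presentations 65 × 0.18 = 11.7
Sum = 72.39
72.39 is ≥ 71 and < 74 → C-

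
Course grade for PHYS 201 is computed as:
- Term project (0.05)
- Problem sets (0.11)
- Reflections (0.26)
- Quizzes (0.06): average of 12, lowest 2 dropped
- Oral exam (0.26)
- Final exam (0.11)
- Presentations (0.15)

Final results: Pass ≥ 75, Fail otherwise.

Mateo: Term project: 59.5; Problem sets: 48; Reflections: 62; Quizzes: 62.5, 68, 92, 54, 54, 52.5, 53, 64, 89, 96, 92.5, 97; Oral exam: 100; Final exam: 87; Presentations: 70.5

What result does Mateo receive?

Quizzes: drop 52.5, 53 → average of remaining 10 = 769/10 = 76.9
Weighted total:
  Term project 59.5 × 0.05 = 2.975
  Problem sets 48 × 0.11 = 5.28
  Reflections 62 × 0.26 = 16.12
  Quizzes 76.9 × 0.06 = 4.614
  Oral exam 100 × 0.26 = 26
  Final exam 87 × 0.11 = 9.57
  Presentations 70.5 × 0.15 = 10.575
Sum = 75.134
75.134 ≥ 75 → Pass

Pass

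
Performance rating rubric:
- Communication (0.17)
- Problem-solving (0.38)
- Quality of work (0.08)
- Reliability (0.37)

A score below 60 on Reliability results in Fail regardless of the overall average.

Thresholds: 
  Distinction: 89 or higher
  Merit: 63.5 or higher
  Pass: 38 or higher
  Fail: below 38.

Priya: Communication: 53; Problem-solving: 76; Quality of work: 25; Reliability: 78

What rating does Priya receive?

Merit

Reliability score 78 ≥ 60: minimum met.
Weighted total:
  Communication 53 × 0.17 = 9.01
  Problem-solving 76 × 0.38 = 28.88
  Quality of work 25 × 0.08 = 2
  Reliability 78 × 0.37 = 28.86
Sum = 68.75
68.75 is ≥ 63.5 and < 89 → Merit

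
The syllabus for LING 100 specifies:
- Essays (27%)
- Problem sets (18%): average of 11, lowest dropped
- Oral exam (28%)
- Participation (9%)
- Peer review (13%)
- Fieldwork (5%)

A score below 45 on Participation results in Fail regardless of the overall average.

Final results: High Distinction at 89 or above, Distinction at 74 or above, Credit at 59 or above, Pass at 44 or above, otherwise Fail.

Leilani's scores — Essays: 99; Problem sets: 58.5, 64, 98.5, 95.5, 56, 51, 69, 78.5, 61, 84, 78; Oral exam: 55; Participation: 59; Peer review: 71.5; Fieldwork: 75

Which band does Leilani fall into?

Problem sets: drop 51 → average of remaining 10 = 743/10 = 74.3
Participation score 59 ≥ 45: minimum met.
Weighted total:
  Essays 99 × 0.27 = 26.73
  Problem sets 74.3 × 0.18 = 13.374
  Oral exam 55 × 0.28 = 15.4
  Participation 59 × 0.09 = 5.31
  Peer review 71.5 × 0.13 = 9.295
  Fieldwork 75 × 0.05 = 3.75
Sum = 73.859
73.859 is ≥ 59 and < 74 → Credit

Credit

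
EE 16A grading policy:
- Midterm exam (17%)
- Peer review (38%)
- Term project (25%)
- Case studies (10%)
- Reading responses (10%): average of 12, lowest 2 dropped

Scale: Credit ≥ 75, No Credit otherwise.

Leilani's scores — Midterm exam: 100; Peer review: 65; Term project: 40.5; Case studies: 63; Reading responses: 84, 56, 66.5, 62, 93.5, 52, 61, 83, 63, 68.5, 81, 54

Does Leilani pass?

Reading responses: drop 52, 54 → average of remaining 10 = 718.5/10 = 71.85
Weighted total:
  Midterm exam 100 × 0.17 = 17
  Peer review 65 × 0.38 = 24.7
  Term project 40.5 × 0.25 = 10.125
  Case studies 63 × 0.1 = 6.3
  Reading responses 71.85 × 0.1 = 7.185
Sum = 65.31
65.31 < 75 → No Credit

No Credit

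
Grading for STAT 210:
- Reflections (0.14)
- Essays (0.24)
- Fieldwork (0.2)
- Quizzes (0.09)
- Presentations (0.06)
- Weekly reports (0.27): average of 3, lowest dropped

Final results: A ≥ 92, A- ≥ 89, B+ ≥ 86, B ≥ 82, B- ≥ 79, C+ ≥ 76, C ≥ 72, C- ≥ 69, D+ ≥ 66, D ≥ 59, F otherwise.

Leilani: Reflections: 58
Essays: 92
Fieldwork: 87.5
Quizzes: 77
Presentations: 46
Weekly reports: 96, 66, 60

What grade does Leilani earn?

B-

Weekly reports: drop 60 → average of remaining 2 = 162/2 = 81
Weighted total:
  Reflections 58 × 0.14 = 8.12
  Essays 92 × 0.24 = 22.08
  Fieldwork 87.5 × 0.2 = 17.5
  Quizzes 77 × 0.09 = 6.93
  Presentations 46 × 0.06 = 2.76
  Weekly reports 81 × 0.27 = 21.87
Sum = 79.26
79.26 is ≥ 79 and < 82 → B-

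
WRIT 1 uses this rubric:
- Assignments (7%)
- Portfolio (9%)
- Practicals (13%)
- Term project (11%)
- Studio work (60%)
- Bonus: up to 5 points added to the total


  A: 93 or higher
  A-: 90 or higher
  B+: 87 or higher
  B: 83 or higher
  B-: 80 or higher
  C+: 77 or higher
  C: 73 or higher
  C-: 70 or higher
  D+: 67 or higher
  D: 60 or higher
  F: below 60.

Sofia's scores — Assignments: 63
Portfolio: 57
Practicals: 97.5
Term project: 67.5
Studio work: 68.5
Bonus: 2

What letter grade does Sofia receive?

C-

Weighted total:
  Assignments 63 × 0.07 = 4.41
  Portfolio 57 × 0.09 = 5.13
  Practicals 97.5 × 0.13 = 12.675
  Term project 67.5 × 0.11 = 7.425
  Studio work 68.5 × 0.6 = 41.1
Sum = 70.74
Bonus: 70.74 + 2 = 72.74
72.74 is ≥ 70 and < 73 → C-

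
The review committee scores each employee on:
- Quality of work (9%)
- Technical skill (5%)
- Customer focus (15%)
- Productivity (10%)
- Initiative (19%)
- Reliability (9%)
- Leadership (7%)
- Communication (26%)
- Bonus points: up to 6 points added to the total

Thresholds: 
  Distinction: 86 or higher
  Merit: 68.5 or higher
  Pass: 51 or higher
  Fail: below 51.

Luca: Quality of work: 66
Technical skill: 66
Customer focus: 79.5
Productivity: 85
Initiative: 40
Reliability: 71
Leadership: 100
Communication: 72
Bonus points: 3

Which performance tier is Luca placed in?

Weighted total:
  Quality of work 66 × 0.09 = 5.94
  Technical skill 66 × 0.05 = 3.3
  Customer focus 79.5 × 0.15 = 11.925
  Productivity 85 × 0.1 = 8.5
  Initiative 40 × 0.19 = 7.6
  Reliability 71 × 0.09 = 6.39
  Leadership 100 × 0.07 = 7
  Communication 72 × 0.26 = 18.72
Sum = 69.375
Bonus points: 69.375 + 3 = 72.375
72.375 is ≥ 68.5 and < 86 → Merit

Merit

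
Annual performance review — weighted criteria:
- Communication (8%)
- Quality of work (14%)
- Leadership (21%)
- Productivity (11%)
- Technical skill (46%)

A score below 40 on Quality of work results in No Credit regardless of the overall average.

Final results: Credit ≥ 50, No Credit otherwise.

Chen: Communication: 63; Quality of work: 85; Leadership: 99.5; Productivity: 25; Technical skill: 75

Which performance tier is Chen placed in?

Credit

Quality of work score 85 ≥ 40: minimum met.
Weighted total:
  Communication 63 × 0.08 = 5.04
  Quality of work 85 × 0.14 = 11.9
  Leadership 99.5 × 0.21 = 20.895
  Productivity 25 × 0.11 = 2.75
  Technical skill 75 × 0.46 = 34.5
Sum = 75.085
75.085 ≥ 50 → Credit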